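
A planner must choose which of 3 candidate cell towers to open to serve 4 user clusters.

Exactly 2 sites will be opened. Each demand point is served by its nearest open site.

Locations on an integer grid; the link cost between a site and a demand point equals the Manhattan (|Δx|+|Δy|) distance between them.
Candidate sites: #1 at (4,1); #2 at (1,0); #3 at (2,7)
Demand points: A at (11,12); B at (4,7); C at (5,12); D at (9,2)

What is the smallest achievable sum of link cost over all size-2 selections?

30

Open {#1, #3}.
  A→#3 14, B→#3 2, C→#3 8, D→#1 6  ⇒ total 30.
Compare {#2, #3}: total 34.
Compare {#1, #2}: total 42.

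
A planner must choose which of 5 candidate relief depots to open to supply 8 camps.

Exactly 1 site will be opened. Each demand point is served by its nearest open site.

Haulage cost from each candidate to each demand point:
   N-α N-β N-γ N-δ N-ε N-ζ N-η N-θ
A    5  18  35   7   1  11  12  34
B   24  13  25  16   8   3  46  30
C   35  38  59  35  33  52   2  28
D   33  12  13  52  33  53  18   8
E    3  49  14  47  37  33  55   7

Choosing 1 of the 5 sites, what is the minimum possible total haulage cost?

123

Open {A}.
  N-α→A 5, N-β→A 18, N-γ→A 35, N-δ→A 7, N-ε→A 1, N-ζ→A 11, N-η→A 12, N-θ→A 34  ⇒ total 123.
Compare {B}: total 165.
Compare {D}: total 222.
No size-1 selection does better; minimum is 123.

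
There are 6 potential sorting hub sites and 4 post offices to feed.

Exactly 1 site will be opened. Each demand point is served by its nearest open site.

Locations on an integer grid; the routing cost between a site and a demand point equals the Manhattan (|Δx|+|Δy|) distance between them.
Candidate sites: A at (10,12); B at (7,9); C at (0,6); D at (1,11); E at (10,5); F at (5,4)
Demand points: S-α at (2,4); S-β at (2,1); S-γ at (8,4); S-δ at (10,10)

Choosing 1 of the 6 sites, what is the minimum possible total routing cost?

Open {F}.
  S-α→F 3, S-β→F 6, S-γ→F 3, S-δ→F 11  ⇒ total 23.
Compare {E}: total 29.
Compare {B}: total 33.
No size-1 selection does better; minimum is 23.

23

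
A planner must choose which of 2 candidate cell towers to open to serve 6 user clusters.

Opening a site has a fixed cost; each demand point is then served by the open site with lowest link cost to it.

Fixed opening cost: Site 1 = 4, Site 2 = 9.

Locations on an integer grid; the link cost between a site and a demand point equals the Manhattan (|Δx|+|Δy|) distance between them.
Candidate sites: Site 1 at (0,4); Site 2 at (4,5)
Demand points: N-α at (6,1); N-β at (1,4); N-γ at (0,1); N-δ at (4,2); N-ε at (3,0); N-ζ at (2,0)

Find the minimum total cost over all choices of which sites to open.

Open {Site 1}: assign each demand point to its cheapest open site.
  N-α→Site 1 9, N-β→Site 1 1, N-γ→Site 1 3, N-δ→Site 1 6, N-ε→Site 1 7, N-ζ→Site 1 6
  link cost 32, fixed 4 → total 36.
Compare {Site 1, Site 2}: link cost 25 + fixed 13 = 38.
Compare {Site 2}: link cost 34 + fixed 9 = 43.

36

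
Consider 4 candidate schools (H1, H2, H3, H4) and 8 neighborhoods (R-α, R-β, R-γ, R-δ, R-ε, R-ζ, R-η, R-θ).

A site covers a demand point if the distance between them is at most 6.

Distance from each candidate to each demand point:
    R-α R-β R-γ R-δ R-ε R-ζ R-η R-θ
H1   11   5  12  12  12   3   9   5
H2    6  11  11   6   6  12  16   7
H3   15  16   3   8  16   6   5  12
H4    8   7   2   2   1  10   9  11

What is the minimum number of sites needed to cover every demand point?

3

Coverage sets (demand points within 6 of each site):
  H1: {R-β, R-ζ, R-θ}
  H2: {R-α, R-δ, R-ε}
  H3: {R-γ, R-ζ, R-η}
  H4: {R-γ, R-δ, R-ε}
No 2 sites suffice: every size-2 union leaves at least one demand point uncovered.
But {H1, H2, H3} covers everything, so the minimum is 3.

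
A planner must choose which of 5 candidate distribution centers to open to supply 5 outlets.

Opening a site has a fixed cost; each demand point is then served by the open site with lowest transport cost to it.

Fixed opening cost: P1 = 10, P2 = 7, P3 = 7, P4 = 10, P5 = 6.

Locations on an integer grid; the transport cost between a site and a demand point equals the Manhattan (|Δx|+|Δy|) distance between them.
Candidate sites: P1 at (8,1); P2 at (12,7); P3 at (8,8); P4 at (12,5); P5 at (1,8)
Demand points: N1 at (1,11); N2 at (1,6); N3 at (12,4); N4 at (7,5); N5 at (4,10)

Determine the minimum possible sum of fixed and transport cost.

32

Open {P4, P5}: assign each demand point to its cheapest open site.
  N1→P5 3, N2→P5 2, N3→P4 1, N4→P4 5, N5→P5 5
  transport cost 16, fixed 16 → total 32.
Compare {P2, P5}: transport cost 20 + fixed 13 = 33.
Compare {P3, P5}: transport cost 22 + fixed 13 = 35.
Compare {P2, P3, P5}: transport cost 17 + fixed 20 = 37.
All other subsets cost ≥ 33. Minimum total cost: 32.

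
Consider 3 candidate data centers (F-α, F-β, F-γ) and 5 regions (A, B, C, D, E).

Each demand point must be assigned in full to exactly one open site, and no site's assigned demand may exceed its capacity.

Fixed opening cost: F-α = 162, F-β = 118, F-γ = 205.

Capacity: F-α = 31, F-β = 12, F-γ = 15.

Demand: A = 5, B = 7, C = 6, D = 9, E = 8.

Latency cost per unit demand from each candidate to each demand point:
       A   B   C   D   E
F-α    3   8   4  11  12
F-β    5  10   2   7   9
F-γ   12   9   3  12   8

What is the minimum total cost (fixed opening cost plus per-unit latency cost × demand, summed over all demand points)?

Open {F-α, F-β}; cheapest assignment that respects the capacities:
  F-α (cap 31, load 26): A, B, C, E — cost 5×3 + 7×8 + 6×4 + 8×12 = 191
  F-β (cap 12, load 9): D — cost 9×7 = 63
  Shipping 254, fixed 280 → total 534.
  Any other capacity-feasible assignment to {F-α, F-β} ships for at least 254.
Compare {F-α, F-γ}: its best feasible assignment gives total 619.
Compare {F-α, F-β, F-γ}: its best feasible assignment gives total 701.
Every other set of open sites that can feasibly serve all demand totals ≥ 619 even under its best assignment. Minimum: 534.

534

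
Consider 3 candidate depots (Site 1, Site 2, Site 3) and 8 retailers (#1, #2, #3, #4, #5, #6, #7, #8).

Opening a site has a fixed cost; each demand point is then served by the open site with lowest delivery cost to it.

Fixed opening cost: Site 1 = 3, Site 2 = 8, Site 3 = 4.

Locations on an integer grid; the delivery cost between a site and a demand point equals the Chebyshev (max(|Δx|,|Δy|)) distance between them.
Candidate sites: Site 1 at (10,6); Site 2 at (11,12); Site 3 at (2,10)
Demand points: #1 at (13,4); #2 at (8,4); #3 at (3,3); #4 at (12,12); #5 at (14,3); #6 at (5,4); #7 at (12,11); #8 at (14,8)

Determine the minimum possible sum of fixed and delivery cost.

Open {Site 1, Site 2}: assign each demand point to its cheapest open site.
  #1→Site 1 3, #2→Site 1 2, #3→Site 1 7, #4→Site 2 1, #5→Site 1 4, #6→Site 1 5, #7→Site 2 1, #8→Site 1 4
  delivery cost 27, fixed 11 → total 38.
Compare {Site 1}: delivery cost 36 + fixed 3 = 39.
Compare {Site 1, Site 2, Site 3}: delivery cost 27 + fixed 15 = 42.
Compare {Site 1, Site 3}: delivery cost 36 + fixed 7 = 43.
All other subsets cost ≥ 39. Minimum total cost: 38.

38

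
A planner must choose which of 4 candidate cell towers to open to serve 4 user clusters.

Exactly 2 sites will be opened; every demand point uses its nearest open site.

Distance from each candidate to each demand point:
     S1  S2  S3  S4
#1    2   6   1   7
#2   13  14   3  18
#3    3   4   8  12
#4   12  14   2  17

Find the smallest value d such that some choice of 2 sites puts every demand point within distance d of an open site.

Open {#1, #2}.
  Farthest demand point is S4 at distance 7 (to #1); all others are ≤ 7.
With {#1, #3} the worst case is 7.
With {#1, #4} the worst case is 7.
No size-2 selection achieves below 7.

7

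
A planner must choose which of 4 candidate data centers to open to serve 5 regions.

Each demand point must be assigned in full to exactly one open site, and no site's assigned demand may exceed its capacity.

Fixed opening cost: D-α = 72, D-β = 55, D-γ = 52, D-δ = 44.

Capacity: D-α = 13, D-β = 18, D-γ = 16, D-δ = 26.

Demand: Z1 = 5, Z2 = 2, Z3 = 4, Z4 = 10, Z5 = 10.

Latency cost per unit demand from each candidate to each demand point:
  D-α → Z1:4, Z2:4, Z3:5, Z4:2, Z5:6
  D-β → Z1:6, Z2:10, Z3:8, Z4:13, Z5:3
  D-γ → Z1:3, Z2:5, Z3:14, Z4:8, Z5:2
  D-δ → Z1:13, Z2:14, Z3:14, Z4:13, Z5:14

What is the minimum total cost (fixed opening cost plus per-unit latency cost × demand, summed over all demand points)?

Open {D-α, D-β, D-γ}; cheapest assignment that respects the capacities:
  D-α (cap 13, load 12): Z2, Z4 — cost 2×4 + 10×2 = 28
  D-β (cap 18, load 4): Z3 — cost 4×8 = 32
  D-γ (cap 16, load 15): Z1, Z5 — cost 5×3 + 10×2 = 35
  Shipping 95, fixed 179 → total 274.
  Any other capacity-feasible assignment to {D-α, D-β, D-γ} ships for at least 95.
Compare {D-β, D-γ}: its best feasible assignment gives total 284.
Compare {D-α, D-γ, D-δ}: its best feasible assignment gives total 287.
Every other set of open sites that can feasibly serve all demand totals ≥ 284 even under its best assignment. Minimum: 274.

274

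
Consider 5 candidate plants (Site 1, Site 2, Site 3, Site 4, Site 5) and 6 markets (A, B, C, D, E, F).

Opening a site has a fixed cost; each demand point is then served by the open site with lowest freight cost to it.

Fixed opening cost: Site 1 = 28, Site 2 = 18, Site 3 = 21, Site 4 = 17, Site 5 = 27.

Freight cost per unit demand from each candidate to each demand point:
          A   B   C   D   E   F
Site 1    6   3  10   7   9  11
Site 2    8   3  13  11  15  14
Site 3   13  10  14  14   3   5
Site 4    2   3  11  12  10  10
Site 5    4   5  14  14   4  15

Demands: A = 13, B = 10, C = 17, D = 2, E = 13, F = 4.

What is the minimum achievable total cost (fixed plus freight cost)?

364

Open {Site 3, Site 4}: assign each demand point to its cheapest open site.
  A→Site 4 13×2=26, B→Site 4 10×3=30, C→Site 4 17×11=187, D→Site 4 2×12=24, E→Site 3 13×3=39, F→Site 3 4×5=20
  freight cost 326, fixed 38 → total 364.
Compare {Site 1, Site 3, Site 4}: freight cost 299 + fixed 66 = 365.
Compare {Site 2, Site 3, Site 4}: freight cost 324 + fixed 56 = 380.
Compare {Site 1, Site 2, Site 3, Site 4}: freight cost 299 + fixed 84 = 383.
All other subsets cost ≥ 365. Minimum total cost: 364.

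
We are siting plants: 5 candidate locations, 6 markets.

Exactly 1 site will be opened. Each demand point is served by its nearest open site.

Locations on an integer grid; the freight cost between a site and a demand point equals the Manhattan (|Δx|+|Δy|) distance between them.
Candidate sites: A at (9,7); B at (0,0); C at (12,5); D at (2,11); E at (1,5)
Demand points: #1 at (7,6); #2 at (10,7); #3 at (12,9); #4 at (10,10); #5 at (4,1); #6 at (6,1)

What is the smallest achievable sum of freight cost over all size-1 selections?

33

Open {A}.
  #1→A 3, #2→A 1, #3→A 5, #4→A 4, #5→A 11, #6→A 9  ⇒ total 33.
Compare {C}: total 43.
Compare {E}: total 63.
No size-1 selection does better; minimum is 33.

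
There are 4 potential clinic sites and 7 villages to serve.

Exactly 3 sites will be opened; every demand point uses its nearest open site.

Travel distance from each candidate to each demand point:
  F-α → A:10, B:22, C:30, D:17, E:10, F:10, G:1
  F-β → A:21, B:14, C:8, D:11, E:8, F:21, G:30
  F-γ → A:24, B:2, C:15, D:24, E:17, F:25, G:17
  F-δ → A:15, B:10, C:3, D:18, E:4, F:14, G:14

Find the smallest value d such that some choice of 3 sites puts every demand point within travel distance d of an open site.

Open {F-α, F-β, F-γ}.
  Farthest demand point is D at travel distance 11 (to F-β); all others are ≤ 11.
With {F-α, F-β, F-δ} the worst case is 11.
With {F-β, F-γ, F-δ} the worst case is 15.
No size-3 selection achieves below 11.

11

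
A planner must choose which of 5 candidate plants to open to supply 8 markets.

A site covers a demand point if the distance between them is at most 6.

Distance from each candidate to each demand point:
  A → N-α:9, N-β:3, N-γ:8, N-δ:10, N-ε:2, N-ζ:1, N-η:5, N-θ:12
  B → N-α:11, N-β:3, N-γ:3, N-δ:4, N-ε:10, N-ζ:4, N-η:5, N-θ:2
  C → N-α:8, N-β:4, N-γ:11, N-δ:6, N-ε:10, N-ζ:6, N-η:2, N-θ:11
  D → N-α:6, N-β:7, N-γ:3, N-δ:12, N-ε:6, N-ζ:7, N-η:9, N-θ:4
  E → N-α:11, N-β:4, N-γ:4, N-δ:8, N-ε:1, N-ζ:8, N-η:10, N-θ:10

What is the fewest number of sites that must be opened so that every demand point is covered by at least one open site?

2

Coverage sets (demand points within 6 of each site):
  A: {N-β, N-ε, N-ζ, N-η}
  B: {N-β, N-γ, N-δ, N-ζ, N-η, N-θ}
  C: {N-β, N-δ, N-ζ, N-η}
  D: {N-α, N-γ, N-ε, N-θ}
  E: {N-β, N-γ, N-ε}
No single site covers all 8 demand points.
But {B, D} covers everything, so the minimum is 2.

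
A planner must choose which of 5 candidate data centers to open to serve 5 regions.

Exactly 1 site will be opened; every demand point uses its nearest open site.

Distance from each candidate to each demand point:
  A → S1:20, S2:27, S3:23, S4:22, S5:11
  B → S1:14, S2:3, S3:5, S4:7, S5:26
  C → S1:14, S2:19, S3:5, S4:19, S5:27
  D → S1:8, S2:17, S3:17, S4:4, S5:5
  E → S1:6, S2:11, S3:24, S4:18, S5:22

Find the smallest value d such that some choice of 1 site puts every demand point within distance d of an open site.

Open {D}.
  Farthest demand point is S2 at distance 17 (to D); all others are ≤ 17.
With {E} the worst case is 24.
With {B} the worst case is 26.
No size-1 selection achieves below 17.

17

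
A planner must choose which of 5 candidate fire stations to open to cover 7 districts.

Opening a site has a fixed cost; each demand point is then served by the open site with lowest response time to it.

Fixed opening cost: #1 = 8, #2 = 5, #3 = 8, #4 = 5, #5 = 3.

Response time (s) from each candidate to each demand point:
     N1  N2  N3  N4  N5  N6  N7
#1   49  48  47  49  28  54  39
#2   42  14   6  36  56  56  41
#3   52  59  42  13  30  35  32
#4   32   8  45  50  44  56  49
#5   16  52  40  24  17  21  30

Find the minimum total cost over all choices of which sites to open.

132

Open {#2, #3, #4, #5}: assign each demand point to its cheapest open site.
  N1→#5 16, N2→#4 8, N3→#2 6, N4→#3 13, N5→#5 17, N6→#5 21, N7→#5 30
  response time 111, fixed 21 → total 132.
Compare {#2, #3, #5}: response time 117 + fixed 16 = 133.
Compare {#2, #4, #5}: response time 122 + fixed 13 = 135.
Compare {#2, #5}: response time 128 + fixed 8 = 136.
All other subsets cost ≥ 133. Minimum total cost: 132.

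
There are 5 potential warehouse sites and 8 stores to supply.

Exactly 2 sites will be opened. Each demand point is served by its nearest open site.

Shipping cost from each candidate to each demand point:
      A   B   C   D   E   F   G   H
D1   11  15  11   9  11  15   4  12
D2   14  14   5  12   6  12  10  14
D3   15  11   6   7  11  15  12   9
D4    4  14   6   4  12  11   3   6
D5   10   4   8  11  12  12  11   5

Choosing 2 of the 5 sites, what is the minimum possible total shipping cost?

Open {D4, D5}.
  A→D4 4, B→D5 4, C→D4 6, D→D4 4, E→D4 12, F→D4 11, G→D4 3, H→D5 5  ⇒ total 49.
Compare {D2, D4}: total 53.
Compare {D3, D4}: total 56.
No size-2 selection does better; minimum is 49.

49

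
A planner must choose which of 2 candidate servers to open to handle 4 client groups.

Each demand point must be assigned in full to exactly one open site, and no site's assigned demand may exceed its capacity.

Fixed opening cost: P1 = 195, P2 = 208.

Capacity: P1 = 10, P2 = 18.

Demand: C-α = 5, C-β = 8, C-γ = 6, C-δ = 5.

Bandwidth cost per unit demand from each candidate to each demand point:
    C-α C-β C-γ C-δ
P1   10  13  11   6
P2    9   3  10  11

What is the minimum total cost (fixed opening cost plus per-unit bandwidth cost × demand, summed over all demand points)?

Open {P1, P2}; cheapest assignment that respects the capacities:
  P1 (cap 10, load 10): C-α, C-δ — cost 5×10 + 5×6 = 80
  P2 (cap 18, load 14): C-β, C-γ — cost 8×3 + 6×10 = 84
  Shipping 164, fixed 403 → total 567.
  Any other capacity-feasible assignment to {P1, P2} ships for at least 164.
Total demand is 24 and no other set of sites has combined capacity ≥ 24, so {P1, P2} is the only feasible choice of open sites. Minimum: 567.

567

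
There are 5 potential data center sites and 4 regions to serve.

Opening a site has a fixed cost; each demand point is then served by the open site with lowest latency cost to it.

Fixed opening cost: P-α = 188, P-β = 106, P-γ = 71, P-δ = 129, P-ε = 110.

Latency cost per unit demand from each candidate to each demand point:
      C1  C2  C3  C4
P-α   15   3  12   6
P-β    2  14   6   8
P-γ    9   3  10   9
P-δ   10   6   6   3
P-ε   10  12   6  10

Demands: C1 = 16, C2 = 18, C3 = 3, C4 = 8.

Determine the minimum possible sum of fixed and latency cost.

345

Open {P-β, P-γ}: assign each demand point to its cheapest open site.
  C1→P-β 16×2=32, C2→P-γ 18×3=54, C3→P-β 3×6=18, C4→P-β 8×8=64
  latency cost 168, fixed 177 → total 345.
Compare {P-γ}: latency cost 300 + fixed 71 = 371.
Compare {P-β, P-δ}: latency cost 182 + fixed 235 = 417.
Compare {P-β, P-γ, P-δ}: latency cost 128 + fixed 306 = 434.
All other subsets cost ≥ 371. Minimum total cost: 345.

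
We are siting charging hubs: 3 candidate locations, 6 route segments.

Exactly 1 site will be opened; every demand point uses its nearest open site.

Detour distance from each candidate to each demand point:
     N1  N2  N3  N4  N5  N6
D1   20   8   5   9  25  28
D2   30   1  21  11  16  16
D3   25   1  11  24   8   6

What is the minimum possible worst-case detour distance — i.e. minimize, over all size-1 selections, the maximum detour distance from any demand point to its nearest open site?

25

Open {D3}.
  Farthest demand point is N1 at detour distance 25 (to D3); all others are ≤ 25.
With {D1} the worst case is 28.
With {D2} the worst case is 30.
No size-1 selection achieves below 25.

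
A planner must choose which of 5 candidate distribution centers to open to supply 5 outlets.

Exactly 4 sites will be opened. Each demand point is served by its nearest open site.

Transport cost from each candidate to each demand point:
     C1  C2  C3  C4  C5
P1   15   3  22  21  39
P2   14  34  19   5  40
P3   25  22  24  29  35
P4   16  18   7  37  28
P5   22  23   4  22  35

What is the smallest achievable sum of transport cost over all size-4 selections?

54

Open {P1, P2, P4, P5}.
  C1→P2 14, C2→P1 3, C3→P5 4, C4→P2 5, C5→P4 28  ⇒ total 54.
Compare {P1, P2, P3, P4}: total 57.
Compare {P1, P2, P3, P5}: total 61.
No size-4 selection does better; minimum is 54.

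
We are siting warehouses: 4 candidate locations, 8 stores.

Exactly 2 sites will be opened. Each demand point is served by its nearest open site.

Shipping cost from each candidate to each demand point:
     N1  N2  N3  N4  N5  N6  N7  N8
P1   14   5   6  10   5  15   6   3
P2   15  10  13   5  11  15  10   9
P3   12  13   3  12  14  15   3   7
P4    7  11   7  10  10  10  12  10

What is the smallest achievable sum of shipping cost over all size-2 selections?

52

Open {P1, P4}.
  N1→P4 7, N2→P1 5, N3→P1 6, N4→P1 10, N5→P1 5, N6→P4 10, N7→P1 6, N8→P1 3  ⇒ total 52.
Compare {P1, P3}: total 56.
Compare {P1, P2}: total 59.
No size-2 selection does better; minimum is 52.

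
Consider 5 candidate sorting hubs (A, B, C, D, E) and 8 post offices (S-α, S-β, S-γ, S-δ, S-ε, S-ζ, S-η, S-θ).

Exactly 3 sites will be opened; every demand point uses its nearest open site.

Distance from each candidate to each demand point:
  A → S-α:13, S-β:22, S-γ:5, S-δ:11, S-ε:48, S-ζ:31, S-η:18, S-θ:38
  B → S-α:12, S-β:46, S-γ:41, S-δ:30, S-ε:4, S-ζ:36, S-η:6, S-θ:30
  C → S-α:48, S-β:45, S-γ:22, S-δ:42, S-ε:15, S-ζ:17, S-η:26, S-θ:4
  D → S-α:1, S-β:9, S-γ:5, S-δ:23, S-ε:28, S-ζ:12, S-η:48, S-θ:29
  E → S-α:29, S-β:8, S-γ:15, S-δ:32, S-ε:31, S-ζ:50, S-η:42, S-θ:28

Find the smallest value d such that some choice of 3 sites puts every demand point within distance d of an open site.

Open {A, C, D}.
  Farthest demand point is S-η at distance 18 (to A); all others are ≤ 18.
With {A, C, E} the worst case is 18.
With {A, B, C} the worst case is 22.
No size-3 selection achieves below 18.

18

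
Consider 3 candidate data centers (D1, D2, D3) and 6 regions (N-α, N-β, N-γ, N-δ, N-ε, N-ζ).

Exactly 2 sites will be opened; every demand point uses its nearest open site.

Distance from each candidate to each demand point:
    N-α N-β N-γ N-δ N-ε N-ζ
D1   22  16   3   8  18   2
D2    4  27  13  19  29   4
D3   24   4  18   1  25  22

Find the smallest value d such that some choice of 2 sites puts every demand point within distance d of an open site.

18

Open {D1, D2}.
  Farthest demand point is N-ε at distance 18 (to D1); all others are ≤ 18.
With {D1, D3} the worst case is 22.
With {D2, D3} the worst case is 25.
No size-2 selection achieves below 18.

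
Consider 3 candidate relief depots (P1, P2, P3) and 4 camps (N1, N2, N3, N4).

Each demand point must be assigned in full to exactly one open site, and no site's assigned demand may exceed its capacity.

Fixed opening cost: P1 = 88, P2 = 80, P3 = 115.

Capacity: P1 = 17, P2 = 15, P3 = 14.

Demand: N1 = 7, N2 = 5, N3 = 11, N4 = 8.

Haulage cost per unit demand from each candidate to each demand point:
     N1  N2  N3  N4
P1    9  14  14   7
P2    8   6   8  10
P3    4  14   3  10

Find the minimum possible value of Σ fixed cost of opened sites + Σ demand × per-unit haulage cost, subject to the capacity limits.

458

Open {P1, P2, P3}; cheapest assignment that respects the capacities:
  P1 (cap 17, load 8): N4 — cost 8×7 = 56
  P2 (cap 15, load 12): N1, N2 — cost 7×8 + 5×6 = 86
  P3 (cap 14, load 11): N3 — cost 11×3 = 33
  Shipping 175, fixed 283 → total 458.
  Any other capacity-feasible assignment to {P1, P2, P3} ships for at least 175.
Compare {P1, P2}: its best feasible assignment gives total 528.
Every other set of open sites that can feasibly serve all demand totals ≥ 528 even under its best assignment. Minimum: 458.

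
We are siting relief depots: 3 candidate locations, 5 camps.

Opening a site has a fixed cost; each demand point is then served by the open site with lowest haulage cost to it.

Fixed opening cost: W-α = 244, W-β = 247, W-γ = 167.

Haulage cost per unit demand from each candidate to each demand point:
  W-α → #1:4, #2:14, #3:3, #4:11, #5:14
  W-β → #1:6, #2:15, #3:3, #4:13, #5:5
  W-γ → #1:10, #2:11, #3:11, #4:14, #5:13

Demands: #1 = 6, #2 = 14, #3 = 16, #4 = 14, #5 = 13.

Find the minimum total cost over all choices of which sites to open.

788

Open {W-β}: assign each demand point to its cheapest open site.
  #1→W-β 6×6=36, #2→W-β 14×15=210, #3→W-β 16×3=48, #4→W-β 14×13=182, #5→W-β 13×5=65
  haulage cost 541, fixed 247 → total 788.
Compare {W-α}: haulage cost 604 + fixed 244 = 848.
Compare {W-β, W-γ}: haulage cost 485 + fixed 414 = 899.
Compare {W-γ}: haulage cost 755 + fixed 167 = 922.
All other subsets cost ≥ 848. Minimum total cost: 788.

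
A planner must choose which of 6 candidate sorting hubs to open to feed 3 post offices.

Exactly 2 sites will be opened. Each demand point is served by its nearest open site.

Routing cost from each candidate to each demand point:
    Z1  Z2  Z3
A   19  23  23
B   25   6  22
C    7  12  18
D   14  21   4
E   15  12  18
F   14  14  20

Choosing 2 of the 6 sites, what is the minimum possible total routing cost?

23

Open {C, D}.
  Z1→C 7, Z2→C 12, Z3→D 4  ⇒ total 23.
Compare {B, D}: total 24.
Compare {D, E}: total 30.
No size-2 selection does better; minimum is 23.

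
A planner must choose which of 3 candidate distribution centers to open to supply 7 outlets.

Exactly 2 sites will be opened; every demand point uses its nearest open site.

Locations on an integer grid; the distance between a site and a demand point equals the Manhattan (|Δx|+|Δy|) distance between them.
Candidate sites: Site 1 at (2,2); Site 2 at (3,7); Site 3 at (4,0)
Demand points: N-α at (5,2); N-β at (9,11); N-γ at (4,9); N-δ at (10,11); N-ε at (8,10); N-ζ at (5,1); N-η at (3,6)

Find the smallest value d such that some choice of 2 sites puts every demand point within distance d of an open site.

Open {Site 1, Site 2}.
  Farthest demand point is N-δ at distance 11 (to Site 2); all others are ≤ 11.
With {Site 2, Site 3} the worst case is 11.
With {Site 1, Site 3} the worst case is 17.
No size-2 selection achieves below 11.

11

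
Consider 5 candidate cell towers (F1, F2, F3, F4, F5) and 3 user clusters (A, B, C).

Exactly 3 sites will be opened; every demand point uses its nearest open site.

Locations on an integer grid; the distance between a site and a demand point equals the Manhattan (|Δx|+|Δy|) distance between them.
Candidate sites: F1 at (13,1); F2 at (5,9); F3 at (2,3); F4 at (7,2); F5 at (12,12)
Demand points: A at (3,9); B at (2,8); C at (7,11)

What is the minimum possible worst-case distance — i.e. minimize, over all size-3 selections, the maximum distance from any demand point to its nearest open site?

Open {F1, F2, F3}.
  Farthest demand point is B at distance 4 (to F2); all others are ≤ 4.
With {F1, F2, F4} the worst case is 4.
With {F1, F2, F5} the worst case is 4.
No size-3 selection achieves below 4.

4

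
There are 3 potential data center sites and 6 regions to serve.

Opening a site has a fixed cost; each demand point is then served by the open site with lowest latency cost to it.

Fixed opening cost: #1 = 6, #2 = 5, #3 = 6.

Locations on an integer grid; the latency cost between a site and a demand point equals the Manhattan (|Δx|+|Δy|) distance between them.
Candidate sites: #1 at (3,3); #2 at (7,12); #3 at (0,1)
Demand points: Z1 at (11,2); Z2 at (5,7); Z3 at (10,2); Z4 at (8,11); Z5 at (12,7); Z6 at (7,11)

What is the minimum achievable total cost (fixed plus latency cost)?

47

Open {#1, #2}: assign each demand point to its cheapest open site.
  Z1→#1 9, Z2→#1 6, Z3→#1 8, Z4→#2 2, Z5→#2 10, Z6→#2 1
  latency cost 36, fixed 11 → total 47.
Compare {#2}: latency cost 47 + fixed 5 = 52.
Compare {#1, #2, #3}: latency cost 36 + fixed 17 = 53.
Compare {#2, #3}: latency cost 43 + fixed 11 = 54.
All other subsets cost ≥ 52. Minimum total cost: 47.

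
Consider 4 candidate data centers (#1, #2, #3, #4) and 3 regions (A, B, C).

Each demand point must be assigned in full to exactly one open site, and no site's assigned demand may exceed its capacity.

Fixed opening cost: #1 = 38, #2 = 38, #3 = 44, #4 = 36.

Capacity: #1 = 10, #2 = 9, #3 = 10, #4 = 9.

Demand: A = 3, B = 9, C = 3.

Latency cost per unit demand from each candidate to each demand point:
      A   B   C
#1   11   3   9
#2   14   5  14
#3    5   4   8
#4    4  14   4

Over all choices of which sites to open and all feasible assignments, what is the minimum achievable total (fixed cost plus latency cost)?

Open {#1, #4}; cheapest assignment that respects the capacities:
  #1 (cap 10, load 9): B — cost 9×3 = 27
  #4 (cap 9, load 6): A, C — cost 3×4 + 3×4 = 24
  Shipping 51, fixed 74 → total 125.
  Any other capacity-feasible assignment to {#1, #4} ships for at least 51.
Compare {#3, #4}: its best feasible assignment gives total 140.
Compare {#2, #4}: its best feasible assignment gives total 143.
Every other set of open sites that can feasibly serve all demand totals ≥ 140 even under its best assignment. Minimum: 125.

125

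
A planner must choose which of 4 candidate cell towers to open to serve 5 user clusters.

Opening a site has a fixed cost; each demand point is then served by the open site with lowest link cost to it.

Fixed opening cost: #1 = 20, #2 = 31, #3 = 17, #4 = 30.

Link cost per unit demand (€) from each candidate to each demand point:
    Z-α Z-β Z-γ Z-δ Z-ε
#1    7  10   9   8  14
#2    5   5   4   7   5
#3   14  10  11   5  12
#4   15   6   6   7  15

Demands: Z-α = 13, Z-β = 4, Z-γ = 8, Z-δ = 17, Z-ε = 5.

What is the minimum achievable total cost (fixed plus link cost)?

Open {#2, #3}: assign each demand point to its cheapest open site.
  Z-α→#2 13×5=65, Z-β→#2 4×5=20, Z-γ→#2 8×4=32, Z-δ→#3 17×5=85, Z-ε→#2 5×5=25
  link cost 227, fixed 48 → total 275.
Compare {#2}: link cost 261 + fixed 31 = 292.
Compare {#1, #2, #3}: link cost 227 + fixed 68 = 295.
Compare {#2, #3, #4}: link cost 227 + fixed 78 = 305.
All other subsets cost ≥ 292. Minimum total cost: 275.

275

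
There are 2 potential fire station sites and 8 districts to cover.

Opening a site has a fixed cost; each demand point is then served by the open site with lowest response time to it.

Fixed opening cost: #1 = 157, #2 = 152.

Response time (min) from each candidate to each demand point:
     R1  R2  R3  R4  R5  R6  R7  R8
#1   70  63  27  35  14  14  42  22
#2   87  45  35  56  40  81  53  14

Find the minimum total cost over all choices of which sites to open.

Open {#1}: assign each demand point to its cheapest open site.
  R1→#1 70, R2→#1 63, R3→#1 27, R4→#1 35, R5→#1 14, R6→#1 14, R7→#1 42, R8→#1 22
  response time 287, fixed 157 → total 444.
Compare {#2}: response time 411 + fixed 152 = 563.
Compare {#1, #2}: response time 261 + fixed 309 = 570.

444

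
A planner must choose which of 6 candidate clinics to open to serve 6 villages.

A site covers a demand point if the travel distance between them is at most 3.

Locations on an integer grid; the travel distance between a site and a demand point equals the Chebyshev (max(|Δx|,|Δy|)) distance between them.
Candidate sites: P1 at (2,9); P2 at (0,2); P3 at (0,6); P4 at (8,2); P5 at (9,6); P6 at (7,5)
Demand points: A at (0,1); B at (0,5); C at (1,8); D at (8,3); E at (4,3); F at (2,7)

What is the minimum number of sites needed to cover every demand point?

Coverage sets (demand points within 3 of each site):
  P1: {C, F}
  P2: {A, B}
  P3: {B, C, F}
  P4: {D}
  P5: {D}
  P6: {D, E}
No 2 sites suffice: every size-2 union leaves at least one demand point uncovered.
But {P1, P2, P6} covers everything, so the minimum is 3.

3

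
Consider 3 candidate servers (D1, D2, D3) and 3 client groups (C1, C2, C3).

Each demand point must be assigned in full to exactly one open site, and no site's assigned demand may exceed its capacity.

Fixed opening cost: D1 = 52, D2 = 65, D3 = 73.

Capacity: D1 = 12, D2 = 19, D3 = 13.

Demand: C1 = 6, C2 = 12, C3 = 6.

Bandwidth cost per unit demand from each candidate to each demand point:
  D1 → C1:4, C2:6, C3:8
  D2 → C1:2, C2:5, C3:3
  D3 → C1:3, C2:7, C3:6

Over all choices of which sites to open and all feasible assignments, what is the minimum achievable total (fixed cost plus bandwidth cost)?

Open {D1, D2}; cheapest assignment that respects the capacities:
  D1 (cap 12, load 6): C1 — cost 6×4 = 24
  D2 (cap 19, load 18): C2, C3 — cost 12×5 + 6×3 = 78
  Shipping 102, fixed 117 → total 219.
  Any other capacity-feasible assignment to {D1, D2} ships for at least 102.
Compare {D2, D3}: its best feasible assignment gives total 234.
Compare {D1, D3}: its best feasible assignment gives total 251.
Every other set of open sites that can feasibly serve all demand totals ≥ 234 even under its best assignment. Minimum: 219.

219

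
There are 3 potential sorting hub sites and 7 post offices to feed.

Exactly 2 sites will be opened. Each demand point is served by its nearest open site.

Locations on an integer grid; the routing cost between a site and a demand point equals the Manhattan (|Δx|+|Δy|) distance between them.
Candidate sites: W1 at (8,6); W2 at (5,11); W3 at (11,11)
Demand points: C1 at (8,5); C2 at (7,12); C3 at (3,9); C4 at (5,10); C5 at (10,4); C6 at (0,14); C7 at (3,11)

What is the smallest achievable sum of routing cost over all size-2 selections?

Open {W1, W2}.
  C1→W1 1, C2→W2 3, C3→W2 4, C4→W2 1, C5→W1 4, C6→W2 8, C7→W2 2  ⇒ total 23.
Compare {W2, W3}: total 35.
Compare {W1, W3}: total 47.

23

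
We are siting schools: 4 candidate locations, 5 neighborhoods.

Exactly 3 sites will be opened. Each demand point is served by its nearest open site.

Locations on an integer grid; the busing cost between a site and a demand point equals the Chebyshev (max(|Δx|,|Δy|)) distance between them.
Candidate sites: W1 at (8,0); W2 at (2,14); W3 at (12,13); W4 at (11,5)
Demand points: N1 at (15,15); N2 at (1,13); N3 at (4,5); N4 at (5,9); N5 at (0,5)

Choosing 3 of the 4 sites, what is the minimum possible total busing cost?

22

Open {W1, W2, W3}.
  N1→W3 3, N2→W2 1, N3→W1 5, N4→W2 5, N5→W1 8  ⇒ total 22.
Compare {W2, W3, W4}: total 25.
Compare {W1, W2, W4}: total 29.
No size-3 selection does better; minimum is 22.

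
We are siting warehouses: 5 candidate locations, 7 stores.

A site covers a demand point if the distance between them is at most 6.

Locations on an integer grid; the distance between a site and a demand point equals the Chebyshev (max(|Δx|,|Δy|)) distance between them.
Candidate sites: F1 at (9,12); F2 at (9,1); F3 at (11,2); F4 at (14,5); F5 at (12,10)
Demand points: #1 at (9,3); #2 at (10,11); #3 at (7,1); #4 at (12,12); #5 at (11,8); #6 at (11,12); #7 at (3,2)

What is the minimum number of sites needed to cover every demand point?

Coverage sets (demand points within 6 of each site):
  F1: {#2, #4, #5, #6}
  F2: {#1, #3, #7}
  F3: {#1, #3, #5}
  F4: {#1, #2, #5}
  F5: {#2, #4, #5, #6}
No single site covers all 7 demand points.
But {F1, F2} covers everything, so the minimum is 2.

2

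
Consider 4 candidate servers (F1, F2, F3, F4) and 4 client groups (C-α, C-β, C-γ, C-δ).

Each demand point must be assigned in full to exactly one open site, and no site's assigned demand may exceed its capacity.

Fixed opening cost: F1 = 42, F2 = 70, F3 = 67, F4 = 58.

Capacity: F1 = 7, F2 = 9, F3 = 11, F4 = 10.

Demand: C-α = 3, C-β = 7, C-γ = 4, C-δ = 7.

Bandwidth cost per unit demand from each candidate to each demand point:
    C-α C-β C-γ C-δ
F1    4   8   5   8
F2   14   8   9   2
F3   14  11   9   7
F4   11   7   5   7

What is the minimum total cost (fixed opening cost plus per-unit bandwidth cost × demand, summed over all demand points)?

265

Open {F1, F2, F4}; cheapest assignment that respects the capacities:
  F1 (cap 7, load 7): C-α, C-γ — cost 3×4 + 4×5 = 32
  F2 (cap 9, load 7): C-δ — cost 7×2 = 14
  F4 (cap 10, load 7): C-β — cost 7×7 = 49
  Shipping 95, fixed 170 → total 265.
  Any other capacity-feasible assignment to {F1, F2, F4} ships for at least 95.
Compare {F3, F4}: its best feasible assignment gives total 292.
Compare {F1, F3, F4}: its best feasible assignment gives total 297.
Every other set of open sites that can feasibly serve all demand totals ≥ 292 even under its best assignment. Minimum: 265.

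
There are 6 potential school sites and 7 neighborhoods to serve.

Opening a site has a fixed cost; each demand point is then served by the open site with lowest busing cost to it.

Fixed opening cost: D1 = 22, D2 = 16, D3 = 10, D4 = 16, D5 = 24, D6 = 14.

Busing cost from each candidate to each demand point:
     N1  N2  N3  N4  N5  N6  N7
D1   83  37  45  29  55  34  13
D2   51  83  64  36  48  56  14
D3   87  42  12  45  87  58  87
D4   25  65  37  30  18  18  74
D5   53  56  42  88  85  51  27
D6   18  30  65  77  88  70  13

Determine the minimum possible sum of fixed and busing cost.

179

Open {D3, D4, D6}: assign each demand point to its cheapest open site.
  N1→D6 18, N2→D6 30, N3→D3 12, N4→D4 30, N5→D4 18, N6→D4 18, N7→D6 13
  busing cost 139, fixed 40 → total 179.
Compare {D4, D6}: busing cost 164 + fixed 30 = 194.
Compare {D2, D3, D4, D6}: busing cost 139 + fixed 56 = 195.
Compare {D1, D3, D4}: busing cost 152 + fixed 48 = 200.
All other subsets cost ≥ 194. Minimum total cost: 179.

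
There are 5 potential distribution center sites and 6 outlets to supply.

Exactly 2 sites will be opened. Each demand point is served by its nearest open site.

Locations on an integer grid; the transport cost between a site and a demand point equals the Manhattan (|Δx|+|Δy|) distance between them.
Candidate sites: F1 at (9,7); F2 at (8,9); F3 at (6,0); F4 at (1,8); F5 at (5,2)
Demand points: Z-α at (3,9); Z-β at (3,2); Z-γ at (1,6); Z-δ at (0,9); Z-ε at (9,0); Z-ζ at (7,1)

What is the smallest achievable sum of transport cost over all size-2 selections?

17

Open {F3, F4}.
  Z-α→F4 3, Z-β→F3 5, Z-γ→F4 2, Z-δ→F4 2, Z-ε→F3 3, Z-ζ→F3 2  ⇒ total 17.
Compare {F4, F5}: total 18.
Compare {F1, F4}: total 30.
No size-2 selection does better; minimum is 17.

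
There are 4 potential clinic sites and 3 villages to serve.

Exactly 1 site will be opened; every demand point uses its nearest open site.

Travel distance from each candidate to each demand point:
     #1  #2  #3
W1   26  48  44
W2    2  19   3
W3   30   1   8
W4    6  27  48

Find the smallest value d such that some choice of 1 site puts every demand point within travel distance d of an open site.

19

Open {W2}.
  Farthest demand point is #2 at travel distance 19 (to W2); all others are ≤ 19.
With {W3} the worst case is 30.
With {W1} the worst case is 48.
No size-1 selection achieves below 19.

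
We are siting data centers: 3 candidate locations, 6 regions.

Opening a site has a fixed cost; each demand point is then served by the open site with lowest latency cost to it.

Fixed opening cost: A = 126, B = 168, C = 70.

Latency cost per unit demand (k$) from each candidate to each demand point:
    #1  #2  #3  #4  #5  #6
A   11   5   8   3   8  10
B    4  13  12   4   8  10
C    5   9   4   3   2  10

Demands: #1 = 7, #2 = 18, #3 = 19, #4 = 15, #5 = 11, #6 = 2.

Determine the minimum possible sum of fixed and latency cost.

Open {C}: assign each demand point to its cheapest open site.
  #1→C 7×5=35, #2→C 18×9=162, #3→C 19×4=76, #4→C 15×3=45, #5→C 11×2=22, #6→C 2×10=20
  latency cost 360, fixed 70 → total 430.
Compare {A, C}: latency cost 288 + fixed 196 = 484.
Compare {B, C}: latency cost 353 + fixed 238 = 591.
Compare {A}: latency cost 472 + fixed 126 = 598.
All other subsets cost ≥ 484. Minimum total cost: 430.

430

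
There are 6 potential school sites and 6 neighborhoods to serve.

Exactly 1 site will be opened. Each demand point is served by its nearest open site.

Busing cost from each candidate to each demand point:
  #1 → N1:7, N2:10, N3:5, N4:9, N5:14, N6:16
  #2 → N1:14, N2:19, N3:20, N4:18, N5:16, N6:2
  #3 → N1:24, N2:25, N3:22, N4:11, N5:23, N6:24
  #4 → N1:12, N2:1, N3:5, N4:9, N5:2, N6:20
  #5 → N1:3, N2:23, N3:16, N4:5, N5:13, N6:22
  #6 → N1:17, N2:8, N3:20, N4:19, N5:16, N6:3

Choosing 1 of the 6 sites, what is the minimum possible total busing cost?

49

Open {#4}.
  N1→#4 12, N2→#4 1, N3→#4 5, N4→#4 9, N5→#4 2, N6→#4 20  ⇒ total 49.
Compare {#1}: total 61.
Compare {#5}: total 82.
No size-1 selection does better; minimum is 49.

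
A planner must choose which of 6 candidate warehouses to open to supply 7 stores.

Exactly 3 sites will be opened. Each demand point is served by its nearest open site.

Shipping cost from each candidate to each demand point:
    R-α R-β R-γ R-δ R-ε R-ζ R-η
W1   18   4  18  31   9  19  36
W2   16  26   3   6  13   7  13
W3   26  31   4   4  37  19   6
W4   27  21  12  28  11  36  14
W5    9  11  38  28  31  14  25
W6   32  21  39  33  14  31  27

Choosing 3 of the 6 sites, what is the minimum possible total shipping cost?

Open {W1, W2, W3}.
  R-α→W2 16, R-β→W1 4, R-γ→W2 3, R-δ→W3 4, R-ε→W1 9, R-ζ→W2 7, R-η→W3 6  ⇒ total 49.
Compare {W1, W3, W5}: total 50.
Compare {W1, W2, W5}: total 51.
No size-3 selection does better; minimum is 49.

49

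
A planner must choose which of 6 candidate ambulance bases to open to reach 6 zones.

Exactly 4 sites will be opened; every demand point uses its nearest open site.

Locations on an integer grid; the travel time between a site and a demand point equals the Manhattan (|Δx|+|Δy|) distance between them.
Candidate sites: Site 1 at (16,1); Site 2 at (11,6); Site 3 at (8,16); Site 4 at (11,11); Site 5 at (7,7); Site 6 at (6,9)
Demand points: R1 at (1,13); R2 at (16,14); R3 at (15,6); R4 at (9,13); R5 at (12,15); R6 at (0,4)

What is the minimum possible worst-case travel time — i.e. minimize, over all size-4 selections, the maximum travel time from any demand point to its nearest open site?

Open {Site 1, Site 2, Site 3, Site 5}.
  Farthest demand point is R1 at travel time 10 (to Site 3); all others are ≤ 10.
With {Site 1, Site 3, Site 4, Site 5} the worst case is 10.
With {Site 1, Site 3, Site 5, Site 6} the worst case is 10.
No size-4 selection achieves below 10.

10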